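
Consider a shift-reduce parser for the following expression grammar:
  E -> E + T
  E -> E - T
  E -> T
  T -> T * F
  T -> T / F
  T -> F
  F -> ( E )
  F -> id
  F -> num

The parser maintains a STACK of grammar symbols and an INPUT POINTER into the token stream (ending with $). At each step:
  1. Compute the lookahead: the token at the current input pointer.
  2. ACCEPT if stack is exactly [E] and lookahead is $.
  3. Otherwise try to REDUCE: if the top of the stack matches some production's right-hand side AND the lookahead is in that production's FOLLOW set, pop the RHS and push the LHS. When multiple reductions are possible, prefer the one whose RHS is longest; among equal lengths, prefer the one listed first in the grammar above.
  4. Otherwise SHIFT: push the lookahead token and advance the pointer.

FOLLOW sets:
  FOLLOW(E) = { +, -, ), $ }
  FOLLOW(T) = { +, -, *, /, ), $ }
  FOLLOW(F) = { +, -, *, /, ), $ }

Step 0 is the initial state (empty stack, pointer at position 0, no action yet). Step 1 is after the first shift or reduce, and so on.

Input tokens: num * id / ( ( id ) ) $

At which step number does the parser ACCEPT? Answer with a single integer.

Step 1: shift num. Stack=[num] ptr=1 lookahead=* remaining=[* id / ( ( id ) ) $]
Step 2: reduce F->num. Stack=[F] ptr=1 lookahead=* remaining=[* id / ( ( id ) ) $]
Step 3: reduce T->F. Stack=[T] ptr=1 lookahead=* remaining=[* id / ( ( id ) ) $]
Step 4: shift *. Stack=[T *] ptr=2 lookahead=id remaining=[id / ( ( id ) ) $]
Step 5: shift id. Stack=[T * id] ptr=3 lookahead=/ remaining=[/ ( ( id ) ) $]
Step 6: reduce F->id. Stack=[T * F] ptr=3 lookahead=/ remaining=[/ ( ( id ) ) $]
Step 7: reduce T->T * F. Stack=[T] ptr=3 lookahead=/ remaining=[/ ( ( id ) ) $]
Step 8: shift /. Stack=[T /] ptr=4 lookahead=( remaining=[( ( id ) ) $]
Step 9: shift (. Stack=[T / (] ptr=5 lookahead=( remaining=[( id ) ) $]
Step 10: shift (. Stack=[T / ( (] ptr=6 lookahead=id remaining=[id ) ) $]
Step 11: shift id. Stack=[T / ( ( id] ptr=7 lookahead=) remaining=[) ) $]
Step 12: reduce F->id. Stack=[T / ( ( F] ptr=7 lookahead=) remaining=[) ) $]
Step 13: reduce T->F. Stack=[T / ( ( T] ptr=7 lookahead=) remaining=[) ) $]
Step 14: reduce E->T. Stack=[T / ( ( E] ptr=7 lookahead=) remaining=[) ) $]
Step 15: shift ). Stack=[T / ( ( E )] ptr=8 lookahead=) remaining=[) $]
Step 16: reduce F->( E ). Stack=[T / ( F] ptr=8 lookahead=) remaining=[) $]
Step 17: reduce T->F. Stack=[T / ( T] ptr=8 lookahead=) remaining=[) $]
Step 18: reduce E->T. Stack=[T / ( E] ptr=8 lookahead=) remaining=[) $]
Step 19: shift ). Stack=[T / ( E )] ptr=9 lookahead=$ remaining=[$]
Step 20: reduce F->( E ). Stack=[T / F] ptr=9 lookahead=$ remaining=[$]
Step 21: reduce T->T / F. Stack=[T] ptr=9 lookahead=$ remaining=[$]
Step 22: reduce E->T. Stack=[E] ptr=9 lookahead=$ remaining=[$]
Step 23: accept. Stack=[E] ptr=9 lookahead=$ remaining=[$]

Answer: 23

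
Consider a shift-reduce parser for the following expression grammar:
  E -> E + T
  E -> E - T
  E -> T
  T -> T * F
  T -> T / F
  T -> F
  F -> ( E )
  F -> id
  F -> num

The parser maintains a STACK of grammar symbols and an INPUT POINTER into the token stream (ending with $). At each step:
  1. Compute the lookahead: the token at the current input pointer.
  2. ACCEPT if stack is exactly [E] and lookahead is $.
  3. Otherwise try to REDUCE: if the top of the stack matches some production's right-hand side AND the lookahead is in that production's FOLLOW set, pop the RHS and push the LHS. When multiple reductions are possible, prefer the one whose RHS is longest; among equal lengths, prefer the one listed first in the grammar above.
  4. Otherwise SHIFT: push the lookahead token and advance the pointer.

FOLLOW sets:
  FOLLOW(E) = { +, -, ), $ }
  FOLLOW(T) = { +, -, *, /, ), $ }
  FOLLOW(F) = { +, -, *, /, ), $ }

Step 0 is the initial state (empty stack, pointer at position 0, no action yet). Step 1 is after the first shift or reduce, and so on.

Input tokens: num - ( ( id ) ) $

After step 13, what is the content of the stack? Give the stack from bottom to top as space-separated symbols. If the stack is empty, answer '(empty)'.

Step 1: shift num. Stack=[num] ptr=1 lookahead=- remaining=[- ( ( id ) ) $]
Step 2: reduce F->num. Stack=[F] ptr=1 lookahead=- remaining=[- ( ( id ) ) $]
Step 3: reduce T->F. Stack=[T] ptr=1 lookahead=- remaining=[- ( ( id ) ) $]
Step 4: reduce E->T. Stack=[E] ptr=1 lookahead=- remaining=[- ( ( id ) ) $]
Step 5: shift -. Stack=[E -] ptr=2 lookahead=( remaining=[( ( id ) ) $]
Step 6: shift (. Stack=[E - (] ptr=3 lookahead=( remaining=[( id ) ) $]
Step 7: shift (. Stack=[E - ( (] ptr=4 lookahead=id remaining=[id ) ) $]
Step 8: shift id. Stack=[E - ( ( id] ptr=5 lookahead=) remaining=[) ) $]
Step 9: reduce F->id. Stack=[E - ( ( F] ptr=5 lookahead=) remaining=[) ) $]
Step 10: reduce T->F. Stack=[E - ( ( T] ptr=5 lookahead=) remaining=[) ) $]
Step 11: reduce E->T. Stack=[E - ( ( E] ptr=5 lookahead=) remaining=[) ) $]
Step 12: shift ). Stack=[E - ( ( E )] ptr=6 lookahead=) remaining=[) $]
Step 13: reduce F->( E ). Stack=[E - ( F] ptr=6 lookahead=) remaining=[) $]

Answer: E - ( F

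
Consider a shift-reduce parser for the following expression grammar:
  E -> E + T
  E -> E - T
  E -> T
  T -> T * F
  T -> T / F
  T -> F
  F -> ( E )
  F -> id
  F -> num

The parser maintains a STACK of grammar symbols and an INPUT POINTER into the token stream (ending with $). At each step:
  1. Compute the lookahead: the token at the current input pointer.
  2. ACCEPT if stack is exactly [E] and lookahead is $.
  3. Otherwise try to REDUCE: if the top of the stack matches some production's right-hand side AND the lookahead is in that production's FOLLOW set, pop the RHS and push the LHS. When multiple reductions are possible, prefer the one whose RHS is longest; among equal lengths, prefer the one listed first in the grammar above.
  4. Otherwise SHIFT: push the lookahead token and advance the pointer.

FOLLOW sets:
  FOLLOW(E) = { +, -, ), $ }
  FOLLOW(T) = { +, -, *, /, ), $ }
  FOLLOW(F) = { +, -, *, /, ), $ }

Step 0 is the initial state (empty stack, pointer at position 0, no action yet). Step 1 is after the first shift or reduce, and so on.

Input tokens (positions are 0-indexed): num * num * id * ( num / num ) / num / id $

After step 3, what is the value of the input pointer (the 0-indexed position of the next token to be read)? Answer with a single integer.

Step 1: shift num. Stack=[num] ptr=1 lookahead=* remaining=[* num * id * ( num / num ) / num / id $]
Step 2: reduce F->num. Stack=[F] ptr=1 lookahead=* remaining=[* num * id * ( num / num ) / num / id $]
Step 3: reduce T->F. Stack=[T] ptr=1 lookahead=* remaining=[* num * id * ( num / num ) / num / id $]

Answer: 1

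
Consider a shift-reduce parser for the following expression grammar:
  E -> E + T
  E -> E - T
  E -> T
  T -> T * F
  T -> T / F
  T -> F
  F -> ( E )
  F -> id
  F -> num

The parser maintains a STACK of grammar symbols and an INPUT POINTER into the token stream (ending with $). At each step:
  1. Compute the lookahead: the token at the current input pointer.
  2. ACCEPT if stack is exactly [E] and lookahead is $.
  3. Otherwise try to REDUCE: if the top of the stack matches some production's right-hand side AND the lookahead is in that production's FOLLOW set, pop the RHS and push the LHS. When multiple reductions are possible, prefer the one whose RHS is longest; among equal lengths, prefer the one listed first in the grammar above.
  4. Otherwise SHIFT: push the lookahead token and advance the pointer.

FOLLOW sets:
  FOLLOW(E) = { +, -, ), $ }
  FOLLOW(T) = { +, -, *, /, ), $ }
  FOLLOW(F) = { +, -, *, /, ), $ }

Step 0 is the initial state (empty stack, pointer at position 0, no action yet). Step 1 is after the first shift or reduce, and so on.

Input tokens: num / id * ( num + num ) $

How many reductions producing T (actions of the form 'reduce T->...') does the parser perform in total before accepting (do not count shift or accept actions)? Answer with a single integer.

Step 1: shift num. Stack=[num] ptr=1 lookahead=/ remaining=[/ id * ( num + num ) $]
Step 2: reduce F->num. Stack=[F] ptr=1 lookahead=/ remaining=[/ id * ( num + num ) $]
Step 3: reduce T->F. Stack=[T] ptr=1 lookahead=/ remaining=[/ id * ( num + num ) $]
Step 4: shift /. Stack=[T /] ptr=2 lookahead=id remaining=[id * ( num + num ) $]
Step 5: shift id. Stack=[T / id] ptr=3 lookahead=* remaining=[* ( num + num ) $]
Step 6: reduce F->id. Stack=[T / F] ptr=3 lookahead=* remaining=[* ( num + num ) $]
Step 7: reduce T->T / F. Stack=[T] ptr=3 lookahead=* remaining=[* ( num + num ) $]
Step 8: shift *. Stack=[T *] ptr=4 lookahead=( remaining=[( num + num ) $]
Step 9: shift (. Stack=[T * (] ptr=5 lookahead=num remaining=[num + num ) $]
Step 10: shift num. Stack=[T * ( num] ptr=6 lookahead=+ remaining=[+ num ) $]
Step 11: reduce F->num. Stack=[T * ( F] ptr=6 lookahead=+ remaining=[+ num ) $]
Step 12: reduce T->F. Stack=[T * ( T] ptr=6 lookahead=+ remaining=[+ num ) $]
Step 13: reduce E->T. Stack=[T * ( E] ptr=6 lookahead=+ remaining=[+ num ) $]
Step 14: shift +. Stack=[T * ( E +] ptr=7 lookahead=num remaining=[num ) $]
Step 15: shift num. Stack=[T * ( E + num] ptr=8 lookahead=) remaining=[) $]
Step 16: reduce F->num. Stack=[T * ( E + F] ptr=8 lookahead=) remaining=[) $]
Step 17: reduce T->F. Stack=[T * ( E + T] ptr=8 lookahead=) remaining=[) $]
Step 18: reduce E->E + T. Stack=[T * ( E] ptr=8 lookahead=) remaining=[) $]
Step 19: shift ). Stack=[T * ( E )] ptr=9 lookahead=$ remaining=[$]
Step 20: reduce F->( E ). Stack=[T * F] ptr=9 lookahead=$ remaining=[$]
Step 21: reduce T->T * F. Stack=[T] ptr=9 lookahead=$ remaining=[$]
Step 22: reduce E->T. Stack=[E] ptr=9 lookahead=$ remaining=[$]
Step 23: accept. Stack=[E] ptr=9 lookahead=$ remaining=[$]

Answer: 5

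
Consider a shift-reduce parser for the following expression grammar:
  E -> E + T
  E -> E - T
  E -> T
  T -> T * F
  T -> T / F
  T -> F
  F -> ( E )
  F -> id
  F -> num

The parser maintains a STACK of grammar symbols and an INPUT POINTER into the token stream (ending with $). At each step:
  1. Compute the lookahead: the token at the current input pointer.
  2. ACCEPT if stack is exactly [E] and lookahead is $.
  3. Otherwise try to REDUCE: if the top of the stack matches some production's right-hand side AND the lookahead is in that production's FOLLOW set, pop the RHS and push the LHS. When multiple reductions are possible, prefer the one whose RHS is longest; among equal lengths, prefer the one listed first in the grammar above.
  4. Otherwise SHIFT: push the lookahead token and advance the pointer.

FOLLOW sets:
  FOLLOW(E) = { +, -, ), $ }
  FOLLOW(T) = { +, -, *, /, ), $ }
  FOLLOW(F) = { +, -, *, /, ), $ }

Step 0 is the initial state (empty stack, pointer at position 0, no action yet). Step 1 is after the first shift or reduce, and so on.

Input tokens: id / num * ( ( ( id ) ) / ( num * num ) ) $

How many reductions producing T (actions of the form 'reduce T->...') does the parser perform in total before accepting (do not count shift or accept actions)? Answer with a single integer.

Step 1: shift id. Stack=[id] ptr=1 lookahead=/ remaining=[/ num * ( ( ( id ) ) / ( num * num ) ) $]
Step 2: reduce F->id. Stack=[F] ptr=1 lookahead=/ remaining=[/ num * ( ( ( id ) ) / ( num * num ) ) $]
Step 3: reduce T->F. Stack=[T] ptr=1 lookahead=/ remaining=[/ num * ( ( ( id ) ) / ( num * num ) ) $]
Step 4: shift /. Stack=[T /] ptr=2 lookahead=num remaining=[num * ( ( ( id ) ) / ( num * num ) ) $]
Step 5: shift num. Stack=[T / num] ptr=3 lookahead=* remaining=[* ( ( ( id ) ) / ( num * num ) ) $]
Step 6: reduce F->num. Stack=[T / F] ptr=3 lookahead=* remaining=[* ( ( ( id ) ) / ( num * num ) ) $]
Step 7: reduce T->T / F. Stack=[T] ptr=3 lookahead=* remaining=[* ( ( ( id ) ) / ( num * num ) ) $]
Step 8: shift *. Stack=[T *] ptr=4 lookahead=( remaining=[( ( ( id ) ) / ( num * num ) ) $]
Step 9: shift (. Stack=[T * (] ptr=5 lookahead=( remaining=[( ( id ) ) / ( num * num ) ) $]
Step 10: shift (. Stack=[T * ( (] ptr=6 lookahead=( remaining=[( id ) ) / ( num * num ) ) $]
Step 11: shift (. Stack=[T * ( ( (] ptr=7 lookahead=id remaining=[id ) ) / ( num * num ) ) $]
Step 12: shift id. Stack=[T * ( ( ( id] ptr=8 lookahead=) remaining=[) ) / ( num * num ) ) $]
Step 13: reduce F->id. Stack=[T * ( ( ( F] ptr=8 lookahead=) remaining=[) ) / ( num * num ) ) $]
Step 14: reduce T->F. Stack=[T * ( ( ( T] ptr=8 lookahead=) remaining=[) ) / ( num * num ) ) $]
Step 15: reduce E->T. Stack=[T * ( ( ( E] ptr=8 lookahead=) remaining=[) ) / ( num * num ) ) $]
Step 16: shift ). Stack=[T * ( ( ( E )] ptr=9 lookahead=) remaining=[) / ( num * num ) ) $]
Step 17: reduce F->( E ). Stack=[T * ( ( F] ptr=9 lookahead=) remaining=[) / ( num * num ) ) $]
Step 18: reduce T->F. Stack=[T * ( ( T] ptr=9 lookahead=) remaining=[) / ( num * num ) ) $]
Step 19: reduce E->T. Stack=[T * ( ( E] ptr=9 lookahead=) remaining=[) / ( num * num ) ) $]
Step 20: shift ). Stack=[T * ( ( E )] ptr=10 lookahead=/ remaining=[/ ( num * num ) ) $]
Step 21: reduce F->( E ). Stack=[T * ( F] ptr=10 lookahead=/ remaining=[/ ( num * num ) ) $]
Step 22: reduce T->F. Stack=[T * ( T] ptr=10 lookahead=/ remaining=[/ ( num * num ) ) $]
Step 23: shift /. Stack=[T * ( T /] ptr=11 lookahead=( remaining=[( num * num ) ) $]
Step 24: shift (. Stack=[T * ( T / (] ptr=12 lookahead=num remaining=[num * num ) ) $]
Step 25: shift num. Stack=[T * ( T / ( num] ptr=13 lookahead=* remaining=[* num ) ) $]
Step 26: reduce F->num. Stack=[T * ( T / ( F] ptr=13 lookahead=* remaining=[* num ) ) $]
Step 27: reduce T->F. Stack=[T * ( T / ( T] ptr=13 lookahead=* remaining=[* num ) ) $]
Step 28: shift *. Stack=[T * ( T / ( T *] ptr=14 lookahead=num remaining=[num ) ) $]
Step 29: shift num. Stack=[T * ( T / ( T * num] ptr=15 lookahead=) remaining=[) ) $]
Step 30: reduce F->num. Stack=[T * ( T / ( T * F] ptr=15 lookahead=) remaining=[) ) $]
Step 31: reduce T->T * F. Stack=[T * ( T / ( T] ptr=15 lookahead=) remaining=[) ) $]
Step 32: reduce E->T. Stack=[T * ( T / ( E] ptr=15 lookahead=) remaining=[) ) $]
Step 33: shift ). Stack=[T * ( T / ( E )] ptr=16 lookahead=) remaining=[) $]
Step 34: reduce F->( E ). Stack=[T * ( T / F] ptr=16 lookahead=) remaining=[) $]
Step 35: reduce T->T / F. Stack=[T * ( T] ptr=16 lookahead=) remaining=[) $]
Step 36: reduce E->T. Stack=[T * ( E] ptr=16 lookahead=) remaining=[) $]
Step 37: shift ). Stack=[T * ( E )] ptr=17 lookahead=$ remaining=[$]
Step 38: reduce F->( E ). Stack=[T * F] ptr=17 lookahead=$ remaining=[$]
Step 39: reduce T->T * F. Stack=[T] ptr=17 lookahead=$ remaining=[$]
Step 40: reduce E->T. Stack=[E] ptr=17 lookahead=$ remaining=[$]
Step 41: accept. Stack=[E] ptr=17 lookahead=$ remaining=[$]

Answer: 9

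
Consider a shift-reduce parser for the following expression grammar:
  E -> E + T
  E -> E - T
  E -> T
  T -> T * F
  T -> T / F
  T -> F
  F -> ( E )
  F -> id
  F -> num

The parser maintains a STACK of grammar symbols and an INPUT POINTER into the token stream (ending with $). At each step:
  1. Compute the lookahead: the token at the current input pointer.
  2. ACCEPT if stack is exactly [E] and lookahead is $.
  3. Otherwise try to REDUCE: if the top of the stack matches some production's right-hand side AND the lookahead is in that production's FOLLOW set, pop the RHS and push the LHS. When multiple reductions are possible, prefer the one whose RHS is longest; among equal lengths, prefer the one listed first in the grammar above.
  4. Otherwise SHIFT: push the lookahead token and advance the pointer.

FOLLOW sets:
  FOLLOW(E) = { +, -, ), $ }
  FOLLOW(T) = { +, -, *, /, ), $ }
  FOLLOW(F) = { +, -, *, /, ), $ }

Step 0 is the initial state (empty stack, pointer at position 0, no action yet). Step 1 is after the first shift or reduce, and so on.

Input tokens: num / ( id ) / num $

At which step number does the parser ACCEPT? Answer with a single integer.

Answer: 18

Derivation:
Step 1: shift num. Stack=[num] ptr=1 lookahead=/ remaining=[/ ( id ) / num $]
Step 2: reduce F->num. Stack=[F] ptr=1 lookahead=/ remaining=[/ ( id ) / num $]
Step 3: reduce T->F. Stack=[T] ptr=1 lookahead=/ remaining=[/ ( id ) / num $]
Step 4: shift /. Stack=[T /] ptr=2 lookahead=( remaining=[( id ) / num $]
Step 5: shift (. Stack=[T / (] ptr=3 lookahead=id remaining=[id ) / num $]
Step 6: shift id. Stack=[T / ( id] ptr=4 lookahead=) remaining=[) / num $]
Step 7: reduce F->id. Stack=[T / ( F] ptr=4 lookahead=) remaining=[) / num $]
Step 8: reduce T->F. Stack=[T / ( T] ptr=4 lookahead=) remaining=[) / num $]
Step 9: reduce E->T. Stack=[T / ( E] ptr=4 lookahead=) remaining=[) / num $]
Step 10: shift ). Stack=[T / ( E )] ptr=5 lookahead=/ remaining=[/ num $]
Step 11: reduce F->( E ). Stack=[T / F] ptr=5 lookahead=/ remaining=[/ num $]
Step 12: reduce T->T / F. Stack=[T] ptr=5 lookahead=/ remaining=[/ num $]
Step 13: shift /. Stack=[T /] ptr=6 lookahead=num remaining=[num $]
Step 14: shift num. Stack=[T / num] ptr=7 lookahead=$ remaining=[$]
Step 15: reduce F->num. Stack=[T / F] ptr=7 lookahead=$ remaining=[$]
Step 16: reduce T->T / F. Stack=[T] ptr=7 lookahead=$ remaining=[$]
Step 17: reduce E->T. Stack=[E] ptr=7 lookahead=$ remaining=[$]
Step 18: accept. Stack=[E] ptr=7 lookahead=$ remaining=[$]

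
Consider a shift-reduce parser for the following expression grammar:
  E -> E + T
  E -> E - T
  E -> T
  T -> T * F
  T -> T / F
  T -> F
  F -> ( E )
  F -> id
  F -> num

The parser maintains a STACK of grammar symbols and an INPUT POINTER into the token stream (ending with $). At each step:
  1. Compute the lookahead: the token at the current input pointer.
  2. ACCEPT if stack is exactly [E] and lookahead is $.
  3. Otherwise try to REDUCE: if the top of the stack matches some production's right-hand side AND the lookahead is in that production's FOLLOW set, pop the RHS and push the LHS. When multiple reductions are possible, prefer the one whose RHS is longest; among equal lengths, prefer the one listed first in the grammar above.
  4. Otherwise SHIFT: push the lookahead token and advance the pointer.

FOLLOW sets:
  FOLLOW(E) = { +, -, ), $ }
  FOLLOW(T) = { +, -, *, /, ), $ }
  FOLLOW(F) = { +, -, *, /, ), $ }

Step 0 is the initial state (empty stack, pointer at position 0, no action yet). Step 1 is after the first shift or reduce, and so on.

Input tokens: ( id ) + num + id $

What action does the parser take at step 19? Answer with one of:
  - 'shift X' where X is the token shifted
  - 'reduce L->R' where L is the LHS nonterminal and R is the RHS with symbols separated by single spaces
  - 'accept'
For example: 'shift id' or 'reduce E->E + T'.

Step 1: shift (. Stack=[(] ptr=1 lookahead=id remaining=[id ) + num + id $]
Step 2: shift id. Stack=[( id] ptr=2 lookahead=) remaining=[) + num + id $]
Step 3: reduce F->id. Stack=[( F] ptr=2 lookahead=) remaining=[) + num + id $]
Step 4: reduce T->F. Stack=[( T] ptr=2 lookahead=) remaining=[) + num + id $]
Step 5: reduce E->T. Stack=[( E] ptr=2 lookahead=) remaining=[) + num + id $]
Step 6: shift ). Stack=[( E )] ptr=3 lookahead=+ remaining=[+ num + id $]
Step 7: reduce F->( E ). Stack=[F] ptr=3 lookahead=+ remaining=[+ num + id $]
Step 8: reduce T->F. Stack=[T] ptr=3 lookahead=+ remaining=[+ num + id $]
Step 9: reduce E->T. Stack=[E] ptr=3 lookahead=+ remaining=[+ num + id $]
Step 10: shift +. Stack=[E +] ptr=4 lookahead=num remaining=[num + id $]
Step 11: shift num. Stack=[E + num] ptr=5 lookahead=+ remaining=[+ id $]
Step 12: reduce F->num. Stack=[E + F] ptr=5 lookahead=+ remaining=[+ id $]
Step 13: reduce T->F. Stack=[E + T] ptr=5 lookahead=+ remaining=[+ id $]
Step 14: reduce E->E + T. Stack=[E] ptr=5 lookahead=+ remaining=[+ id $]
Step 15: shift +. Stack=[E +] ptr=6 lookahead=id remaining=[id $]
Step 16: shift id. Stack=[E + id] ptr=7 lookahead=$ remaining=[$]
Step 17: reduce F->id. Stack=[E + F] ptr=7 lookahead=$ remaining=[$]
Step 18: reduce T->F. Stack=[E + T] ptr=7 lookahead=$ remaining=[$]
Step 19: reduce E->E + T. Stack=[E] ptr=7 lookahead=$ remaining=[$]

Answer: reduce E->E + T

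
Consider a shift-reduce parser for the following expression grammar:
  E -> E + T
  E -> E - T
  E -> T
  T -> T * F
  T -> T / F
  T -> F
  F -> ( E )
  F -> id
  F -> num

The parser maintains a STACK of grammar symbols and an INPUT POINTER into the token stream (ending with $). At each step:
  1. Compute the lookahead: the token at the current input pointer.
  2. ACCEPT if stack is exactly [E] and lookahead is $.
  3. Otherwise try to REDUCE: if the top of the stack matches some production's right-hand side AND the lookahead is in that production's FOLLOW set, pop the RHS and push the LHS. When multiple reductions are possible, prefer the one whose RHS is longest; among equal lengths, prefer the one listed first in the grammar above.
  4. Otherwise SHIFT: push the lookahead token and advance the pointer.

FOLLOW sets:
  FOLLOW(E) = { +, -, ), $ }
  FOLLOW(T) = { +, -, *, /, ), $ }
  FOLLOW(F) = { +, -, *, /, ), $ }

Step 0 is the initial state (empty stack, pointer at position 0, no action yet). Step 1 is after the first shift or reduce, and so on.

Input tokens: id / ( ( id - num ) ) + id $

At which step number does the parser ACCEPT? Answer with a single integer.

Answer: 29

Derivation:
Step 1: shift id. Stack=[id] ptr=1 lookahead=/ remaining=[/ ( ( id - num ) ) + id $]
Step 2: reduce F->id. Stack=[F] ptr=1 lookahead=/ remaining=[/ ( ( id - num ) ) + id $]
Step 3: reduce T->F. Stack=[T] ptr=1 lookahead=/ remaining=[/ ( ( id - num ) ) + id $]
Step 4: shift /. Stack=[T /] ptr=2 lookahead=( remaining=[( ( id - num ) ) + id $]
Step 5: shift (. Stack=[T / (] ptr=3 lookahead=( remaining=[( id - num ) ) + id $]
Step 6: shift (. Stack=[T / ( (] ptr=4 lookahead=id remaining=[id - num ) ) + id $]
Step 7: shift id. Stack=[T / ( ( id] ptr=5 lookahead=- remaining=[- num ) ) + id $]
Step 8: reduce F->id. Stack=[T / ( ( F] ptr=5 lookahead=- remaining=[- num ) ) + id $]
Step 9: reduce T->F. Stack=[T / ( ( T] ptr=5 lookahead=- remaining=[- num ) ) + id $]
Step 10: reduce E->T. Stack=[T / ( ( E] ptr=5 lookahead=- remaining=[- num ) ) + id $]
Step 11: shift -. Stack=[T / ( ( E -] ptr=6 lookahead=num remaining=[num ) ) + id $]
Step 12: shift num. Stack=[T / ( ( E - num] ptr=7 lookahead=) remaining=[) ) + id $]
Step 13: reduce F->num. Stack=[T / ( ( E - F] ptr=7 lookahead=) remaining=[) ) + id $]
Step 14: reduce T->F. Stack=[T / ( ( E - T] ptr=7 lookahead=) remaining=[) ) + id $]
Step 15: reduce E->E - T. Stack=[T / ( ( E] ptr=7 lookahead=) remaining=[) ) + id $]
Step 16: shift ). Stack=[T / ( ( E )] ptr=8 lookahead=) remaining=[) + id $]
Step 17: reduce F->( E ). Stack=[T / ( F] ptr=8 lookahead=) remaining=[) + id $]
Step 18: reduce T->F. Stack=[T / ( T] ptr=8 lookahead=) remaining=[) + id $]
Step 19: reduce E->T. Stack=[T / ( E] ptr=8 lookahead=) remaining=[) + id $]
Step 20: shift ). Stack=[T / ( E )] ptr=9 lookahead=+ remaining=[+ id $]
Step 21: reduce F->( E ). Stack=[T / F] ptr=9 lookahead=+ remaining=[+ id $]
Step 22: reduce T->T / F. Stack=[T] ptr=9 lookahead=+ remaining=[+ id $]
Step 23: reduce E->T. Stack=[E] ptr=9 lookahead=+ remaining=[+ id $]
Step 24: shift +. Stack=[E +] ptr=10 lookahead=id remaining=[id $]
Step 25: shift id. Stack=[E + id] ptr=11 lookahead=$ remaining=[$]
Step 26: reduce F->id. Stack=[E + F] ptr=11 lookahead=$ remaining=[$]
Step 27: reduce T->F. Stack=[E + T] ptr=11 lookahead=$ remaining=[$]
Step 28: reduce E->E + T. Stack=[E] ptr=11 lookahead=$ remaining=[$]
Step 29: accept. Stack=[E] ptr=11 lookahead=$ remaining=[$]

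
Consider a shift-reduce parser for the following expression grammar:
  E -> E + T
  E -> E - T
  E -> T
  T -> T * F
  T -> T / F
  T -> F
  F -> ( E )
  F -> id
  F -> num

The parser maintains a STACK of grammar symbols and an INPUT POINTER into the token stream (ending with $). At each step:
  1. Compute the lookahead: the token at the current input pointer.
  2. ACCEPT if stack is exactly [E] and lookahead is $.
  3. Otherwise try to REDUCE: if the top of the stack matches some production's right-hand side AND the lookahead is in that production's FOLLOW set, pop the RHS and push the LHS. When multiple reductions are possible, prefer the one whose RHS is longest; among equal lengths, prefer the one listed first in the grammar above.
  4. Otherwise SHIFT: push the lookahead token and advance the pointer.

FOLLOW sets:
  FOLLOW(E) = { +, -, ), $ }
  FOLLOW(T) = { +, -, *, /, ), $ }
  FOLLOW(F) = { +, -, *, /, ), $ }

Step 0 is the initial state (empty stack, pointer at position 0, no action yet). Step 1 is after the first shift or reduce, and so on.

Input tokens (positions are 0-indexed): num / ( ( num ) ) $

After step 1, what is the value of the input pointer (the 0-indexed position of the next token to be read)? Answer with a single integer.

Answer: 1

Derivation:
Step 1: shift num. Stack=[num] ptr=1 lookahead=/ remaining=[/ ( ( num ) ) $]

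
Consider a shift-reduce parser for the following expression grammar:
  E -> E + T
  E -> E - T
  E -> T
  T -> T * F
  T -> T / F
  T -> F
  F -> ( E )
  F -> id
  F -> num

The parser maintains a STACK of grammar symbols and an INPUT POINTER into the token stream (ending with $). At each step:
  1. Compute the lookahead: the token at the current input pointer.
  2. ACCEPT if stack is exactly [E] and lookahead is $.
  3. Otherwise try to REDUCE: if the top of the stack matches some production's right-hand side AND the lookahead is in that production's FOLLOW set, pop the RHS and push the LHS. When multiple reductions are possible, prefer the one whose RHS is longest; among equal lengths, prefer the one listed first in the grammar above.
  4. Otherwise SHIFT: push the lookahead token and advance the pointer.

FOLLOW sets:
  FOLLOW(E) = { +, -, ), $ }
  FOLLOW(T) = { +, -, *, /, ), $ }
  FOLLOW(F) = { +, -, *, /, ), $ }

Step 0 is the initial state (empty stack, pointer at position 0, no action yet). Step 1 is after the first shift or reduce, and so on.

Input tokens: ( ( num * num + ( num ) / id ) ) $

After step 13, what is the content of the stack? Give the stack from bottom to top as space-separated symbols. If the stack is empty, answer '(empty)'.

Step 1: shift (. Stack=[(] ptr=1 lookahead=( remaining=[( num * num + ( num ) / id ) ) $]
Step 2: shift (. Stack=[( (] ptr=2 lookahead=num remaining=[num * num + ( num ) / id ) ) $]
Step 3: shift num. Stack=[( ( num] ptr=3 lookahead=* remaining=[* num + ( num ) / id ) ) $]
Step 4: reduce F->num. Stack=[( ( F] ptr=3 lookahead=* remaining=[* num + ( num ) / id ) ) $]
Step 5: reduce T->F. Stack=[( ( T] ptr=3 lookahead=* remaining=[* num + ( num ) / id ) ) $]
Step 6: shift *. Stack=[( ( T *] ptr=4 lookahead=num remaining=[num + ( num ) / id ) ) $]
Step 7: shift num. Stack=[( ( T * num] ptr=5 lookahead=+ remaining=[+ ( num ) / id ) ) $]
Step 8: reduce F->num. Stack=[( ( T * F] ptr=5 lookahead=+ remaining=[+ ( num ) / id ) ) $]
Step 9: reduce T->T * F. Stack=[( ( T] ptr=5 lookahead=+ remaining=[+ ( num ) / id ) ) $]
Step 10: reduce E->T. Stack=[( ( E] ptr=5 lookahead=+ remaining=[+ ( num ) / id ) ) $]
Step 11: shift +. Stack=[( ( E +] ptr=6 lookahead=( remaining=[( num ) / id ) ) $]
Step 12: shift (. Stack=[( ( E + (] ptr=7 lookahead=num remaining=[num ) / id ) ) $]
Step 13: shift num. Stack=[( ( E + ( num] ptr=8 lookahead=) remaining=[) / id ) ) $]

Answer: ( ( E + ( num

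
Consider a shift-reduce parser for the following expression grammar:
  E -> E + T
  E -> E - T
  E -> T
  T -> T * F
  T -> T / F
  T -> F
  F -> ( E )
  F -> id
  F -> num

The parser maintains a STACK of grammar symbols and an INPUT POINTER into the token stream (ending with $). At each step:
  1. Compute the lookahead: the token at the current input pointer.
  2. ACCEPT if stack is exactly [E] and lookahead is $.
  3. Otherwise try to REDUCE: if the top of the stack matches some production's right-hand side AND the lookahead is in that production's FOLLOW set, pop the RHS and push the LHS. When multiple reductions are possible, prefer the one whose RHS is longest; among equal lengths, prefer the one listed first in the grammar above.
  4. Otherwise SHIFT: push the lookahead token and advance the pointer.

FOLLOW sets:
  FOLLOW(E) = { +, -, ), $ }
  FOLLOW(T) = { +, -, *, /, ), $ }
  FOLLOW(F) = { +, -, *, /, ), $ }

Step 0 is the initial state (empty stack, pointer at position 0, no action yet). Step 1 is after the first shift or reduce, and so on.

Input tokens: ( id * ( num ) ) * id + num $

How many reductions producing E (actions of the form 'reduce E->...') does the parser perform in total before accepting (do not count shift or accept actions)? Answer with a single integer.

Step 1: shift (. Stack=[(] ptr=1 lookahead=id remaining=[id * ( num ) ) * id + num $]
Step 2: shift id. Stack=[( id] ptr=2 lookahead=* remaining=[* ( num ) ) * id + num $]
Step 3: reduce F->id. Stack=[( F] ptr=2 lookahead=* remaining=[* ( num ) ) * id + num $]
Step 4: reduce T->F. Stack=[( T] ptr=2 lookahead=* remaining=[* ( num ) ) * id + num $]
Step 5: shift *. Stack=[( T *] ptr=3 lookahead=( remaining=[( num ) ) * id + num $]
Step 6: shift (. Stack=[( T * (] ptr=4 lookahead=num remaining=[num ) ) * id + num $]
Step 7: shift num. Stack=[( T * ( num] ptr=5 lookahead=) remaining=[) ) * id + num $]
Step 8: reduce F->num. Stack=[( T * ( F] ptr=5 lookahead=) remaining=[) ) * id + num $]
Step 9: reduce T->F. Stack=[( T * ( T] ptr=5 lookahead=) remaining=[) ) * id + num $]
Step 10: reduce E->T. Stack=[( T * ( E] ptr=5 lookahead=) remaining=[) ) * id + num $]
Step 11: shift ). Stack=[( T * ( E )] ptr=6 lookahead=) remaining=[) * id + num $]
Step 12: reduce F->( E ). Stack=[( T * F] ptr=6 lookahead=) remaining=[) * id + num $]
Step 13: reduce T->T * F. Stack=[( T] ptr=6 lookahead=) remaining=[) * id + num $]
Step 14: reduce E->T. Stack=[( E] ptr=6 lookahead=) remaining=[) * id + num $]
Step 15: shift ). Stack=[( E )] ptr=7 lookahead=* remaining=[* id + num $]
Step 16: reduce F->( E ). Stack=[F] ptr=7 lookahead=* remaining=[* id + num $]
Step 17: reduce T->F. Stack=[T] ptr=7 lookahead=* remaining=[* id + num $]
Step 18: shift *. Stack=[T *] ptr=8 lookahead=id remaining=[id + num $]
Step 19: shift id. Stack=[T * id] ptr=9 lookahead=+ remaining=[+ num $]
Step 20: reduce F->id. Stack=[T * F] ptr=9 lookahead=+ remaining=[+ num $]
Step 21: reduce T->T * F. Stack=[T] ptr=9 lookahead=+ remaining=[+ num $]
Step 22: reduce E->T. Stack=[E] ptr=9 lookahead=+ remaining=[+ num $]
Step 23: shift +. Stack=[E +] ptr=10 lookahead=num remaining=[num $]
Step 24: shift num. Stack=[E + num] ptr=11 lookahead=$ remaining=[$]
Step 25: reduce F->num. Stack=[E + F] ptr=11 lookahead=$ remaining=[$]
Step 26: reduce T->F. Stack=[E + T] ptr=11 lookahead=$ remaining=[$]
Step 27: reduce E->E + T. Stack=[E] ptr=11 lookahead=$ remaining=[$]
Step 28: accept. Stack=[E] ptr=11 lookahead=$ remaining=[$]

Answer: 4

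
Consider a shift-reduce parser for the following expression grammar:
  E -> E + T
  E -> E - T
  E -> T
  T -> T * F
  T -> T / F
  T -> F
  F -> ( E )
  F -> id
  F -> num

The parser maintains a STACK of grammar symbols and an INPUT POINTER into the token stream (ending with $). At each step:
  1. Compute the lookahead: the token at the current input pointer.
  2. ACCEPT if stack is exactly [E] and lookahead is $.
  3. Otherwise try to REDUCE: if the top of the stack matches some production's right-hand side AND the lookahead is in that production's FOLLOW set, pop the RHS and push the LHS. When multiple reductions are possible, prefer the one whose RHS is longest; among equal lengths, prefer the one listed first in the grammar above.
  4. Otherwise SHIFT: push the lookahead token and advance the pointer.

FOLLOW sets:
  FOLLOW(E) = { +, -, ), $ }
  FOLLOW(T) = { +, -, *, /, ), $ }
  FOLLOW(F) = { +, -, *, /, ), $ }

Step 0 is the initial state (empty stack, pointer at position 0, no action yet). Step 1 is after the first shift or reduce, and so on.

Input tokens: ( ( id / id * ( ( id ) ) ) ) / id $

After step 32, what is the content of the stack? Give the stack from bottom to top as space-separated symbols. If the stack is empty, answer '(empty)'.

Step 1: shift (. Stack=[(] ptr=1 lookahead=( remaining=[( id / id * ( ( id ) ) ) ) / id $]
Step 2: shift (. Stack=[( (] ptr=2 lookahead=id remaining=[id / id * ( ( id ) ) ) ) / id $]
Step 3: shift id. Stack=[( ( id] ptr=3 lookahead=/ remaining=[/ id * ( ( id ) ) ) ) / id $]
Step 4: reduce F->id. Stack=[( ( F] ptr=3 lookahead=/ remaining=[/ id * ( ( id ) ) ) ) / id $]
Step 5: reduce T->F. Stack=[( ( T] ptr=3 lookahead=/ remaining=[/ id * ( ( id ) ) ) ) / id $]
Step 6: shift /. Stack=[( ( T /] ptr=4 lookahead=id remaining=[id * ( ( id ) ) ) ) / id $]
Step 7: shift id. Stack=[( ( T / id] ptr=5 lookahead=* remaining=[* ( ( id ) ) ) ) / id $]
Step 8: reduce F->id. Stack=[( ( T / F] ptr=5 lookahead=* remaining=[* ( ( id ) ) ) ) / id $]
Step 9: reduce T->T / F. Stack=[( ( T] ptr=5 lookahead=* remaining=[* ( ( id ) ) ) ) / id $]
Step 10: shift *. Stack=[( ( T *] ptr=6 lookahead=( remaining=[( ( id ) ) ) ) / id $]
Step 11: shift (. Stack=[( ( T * (] ptr=7 lookahead=( remaining=[( id ) ) ) ) / id $]
Step 12: shift (. Stack=[( ( T * ( (] ptr=8 lookahead=id remaining=[id ) ) ) ) / id $]
Step 13: shift id. Stack=[( ( T * ( ( id] ptr=9 lookahead=) remaining=[) ) ) ) / id $]
Step 14: reduce F->id. Stack=[( ( T * ( ( F] ptr=9 lookahead=) remaining=[) ) ) ) / id $]
Step 15: reduce T->F. Stack=[( ( T * ( ( T] ptr=9 lookahead=) remaining=[) ) ) ) / id $]
Step 16: reduce E->T. Stack=[( ( T * ( ( E] ptr=9 lookahead=) remaining=[) ) ) ) / id $]
Step 17: shift ). Stack=[( ( T * ( ( E )] ptr=10 lookahead=) remaining=[) ) ) / id $]
Step 18: reduce F->( E ). Stack=[( ( T * ( F] ptr=10 lookahead=) remaining=[) ) ) / id $]
Step 19: reduce T->F. Stack=[( ( T * ( T] ptr=10 lookahead=) remaining=[) ) ) / id $]
Step 20: reduce E->T. Stack=[( ( T * ( E] ptr=10 lookahead=) remaining=[) ) ) / id $]
Step 21: shift ). Stack=[( ( T * ( E )] ptr=11 lookahead=) remaining=[) ) / id $]
Step 22: reduce F->( E ). Stack=[( ( T * F] ptr=11 lookahead=) remaining=[) ) / id $]
Step 23: reduce T->T * F. Stack=[( ( T] ptr=11 lookahead=) remaining=[) ) / id $]
Step 24: reduce E->T. Stack=[( ( E] ptr=11 lookahead=) remaining=[) ) / id $]
Step 25: shift ). Stack=[( ( E )] ptr=12 lookahead=) remaining=[) / id $]
Step 26: reduce F->( E ). Stack=[( F] ptr=12 lookahead=) remaining=[) / id $]
Step 27: reduce T->F. Stack=[( T] ptr=12 lookahead=) remaining=[) / id $]
Step 28: reduce E->T. Stack=[( E] ptr=12 lookahead=) remaining=[) / id $]
Step 29: shift ). Stack=[( E )] ptr=13 lookahead=/ remaining=[/ id $]
Step 30: reduce F->( E ). Stack=[F] ptr=13 lookahead=/ remaining=[/ id $]
Step 31: reduce T->F. Stack=[T] ptr=13 lookahead=/ remaining=[/ id $]
Step 32: shift /. Stack=[T /] ptr=14 lookahead=id remaining=[id $]

Answer: T /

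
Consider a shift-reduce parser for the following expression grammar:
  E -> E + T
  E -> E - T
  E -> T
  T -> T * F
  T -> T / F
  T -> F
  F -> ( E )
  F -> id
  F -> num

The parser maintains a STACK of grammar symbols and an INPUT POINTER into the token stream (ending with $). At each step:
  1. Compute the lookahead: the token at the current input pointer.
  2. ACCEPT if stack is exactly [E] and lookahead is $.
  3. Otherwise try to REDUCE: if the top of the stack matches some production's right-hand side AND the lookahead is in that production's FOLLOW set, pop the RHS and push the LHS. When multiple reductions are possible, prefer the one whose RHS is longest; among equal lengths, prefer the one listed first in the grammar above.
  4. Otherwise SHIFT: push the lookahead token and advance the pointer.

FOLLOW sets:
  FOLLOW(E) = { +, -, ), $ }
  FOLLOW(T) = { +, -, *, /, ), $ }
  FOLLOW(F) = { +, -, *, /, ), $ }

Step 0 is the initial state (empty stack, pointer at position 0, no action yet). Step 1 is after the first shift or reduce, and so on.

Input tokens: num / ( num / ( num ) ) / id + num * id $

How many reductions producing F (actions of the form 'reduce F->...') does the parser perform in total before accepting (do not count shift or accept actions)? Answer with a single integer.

Step 1: shift num. Stack=[num] ptr=1 lookahead=/ remaining=[/ ( num / ( num ) ) / id + num * id $]
Step 2: reduce F->num. Stack=[F] ptr=1 lookahead=/ remaining=[/ ( num / ( num ) ) / id + num * id $]
Step 3: reduce T->F. Stack=[T] ptr=1 lookahead=/ remaining=[/ ( num / ( num ) ) / id + num * id $]
Step 4: shift /. Stack=[T /] ptr=2 lookahead=( remaining=[( num / ( num ) ) / id + num * id $]
Step 5: shift (. Stack=[T / (] ptr=3 lookahead=num remaining=[num / ( num ) ) / id + num * id $]
Step 6: shift num. Stack=[T / ( num] ptr=4 lookahead=/ remaining=[/ ( num ) ) / id + num * id $]
Step 7: reduce F->num. Stack=[T / ( F] ptr=4 lookahead=/ remaining=[/ ( num ) ) / id + num * id $]
Step 8: reduce T->F. Stack=[T / ( T] ptr=4 lookahead=/ remaining=[/ ( num ) ) / id + num * id $]
Step 9: shift /. Stack=[T / ( T /] ptr=5 lookahead=( remaining=[( num ) ) / id + num * id $]
Step 10: shift (. Stack=[T / ( T / (] ptr=6 lookahead=num remaining=[num ) ) / id + num * id $]
Step 11: shift num. Stack=[T / ( T / ( num] ptr=7 lookahead=) remaining=[) ) / id + num * id $]
Step 12: reduce F->num. Stack=[T / ( T / ( F] ptr=7 lookahead=) remaining=[) ) / id + num * id $]
Step 13: reduce T->F. Stack=[T / ( T / ( T] ptr=7 lookahead=) remaining=[) ) / id + num * id $]
Step 14: reduce E->T. Stack=[T / ( T / ( E] ptr=7 lookahead=) remaining=[) ) / id + num * id $]
Step 15: shift ). Stack=[T / ( T / ( E )] ptr=8 lookahead=) remaining=[) / id + num * id $]
Step 16: reduce F->( E ). Stack=[T / ( T / F] ptr=8 lookahead=) remaining=[) / id + num * id $]
Step 17: reduce T->T / F. Stack=[T / ( T] ptr=8 lookahead=) remaining=[) / id + num * id $]
Step 18: reduce E->T. Stack=[T / ( E] ptr=8 lookahead=) remaining=[) / id + num * id $]
Step 19: shift ). Stack=[T / ( E )] ptr=9 lookahead=/ remaining=[/ id + num * id $]
Step 20: reduce F->( E ). Stack=[T / F] ptr=9 lookahead=/ remaining=[/ id + num * id $]
Step 21: reduce T->T / F. Stack=[T] ptr=9 lookahead=/ remaining=[/ id + num * id $]
Step 22: shift /. Stack=[T /] ptr=10 lookahead=id remaining=[id + num * id $]
Step 23: shift id. Stack=[T / id] ptr=11 lookahead=+ remaining=[+ num * id $]
Step 24: reduce F->id. Stack=[T / F] ptr=11 lookahead=+ remaining=[+ num * id $]
Step 25: reduce T->T / F. Stack=[T] ptr=11 lookahead=+ remaining=[+ num * id $]
Step 26: reduce E->T. Stack=[E] ptr=11 lookahead=+ remaining=[+ num * id $]
Step 27: shift +. Stack=[E +] ptr=12 lookahead=num remaining=[num * id $]
Step 28: shift num. Stack=[E + num] ptr=13 lookahead=* remaining=[* id $]
Step 29: reduce F->num. Stack=[E + F] ptr=13 lookahead=* remaining=[* id $]
Step 30: reduce T->F. Stack=[E + T] ptr=13 lookahead=* remaining=[* id $]
Step 31: shift *. Stack=[E + T *] ptr=14 lookahead=id remaining=[id $]
Step 32: shift id. Stack=[E + T * id] ptr=15 lookahead=$ remaining=[$]
Step 33: reduce F->id. Stack=[E + T * F] ptr=15 lookahead=$ remaining=[$]
Step 34: reduce T->T * F. Stack=[E + T] ptr=15 lookahead=$ remaining=[$]
Step 35: reduce E->E + T. Stack=[E] ptr=15 lookahead=$ remaining=[$]
Step 36: accept. Stack=[E] ptr=15 lookahead=$ remaining=[$]

Answer: 8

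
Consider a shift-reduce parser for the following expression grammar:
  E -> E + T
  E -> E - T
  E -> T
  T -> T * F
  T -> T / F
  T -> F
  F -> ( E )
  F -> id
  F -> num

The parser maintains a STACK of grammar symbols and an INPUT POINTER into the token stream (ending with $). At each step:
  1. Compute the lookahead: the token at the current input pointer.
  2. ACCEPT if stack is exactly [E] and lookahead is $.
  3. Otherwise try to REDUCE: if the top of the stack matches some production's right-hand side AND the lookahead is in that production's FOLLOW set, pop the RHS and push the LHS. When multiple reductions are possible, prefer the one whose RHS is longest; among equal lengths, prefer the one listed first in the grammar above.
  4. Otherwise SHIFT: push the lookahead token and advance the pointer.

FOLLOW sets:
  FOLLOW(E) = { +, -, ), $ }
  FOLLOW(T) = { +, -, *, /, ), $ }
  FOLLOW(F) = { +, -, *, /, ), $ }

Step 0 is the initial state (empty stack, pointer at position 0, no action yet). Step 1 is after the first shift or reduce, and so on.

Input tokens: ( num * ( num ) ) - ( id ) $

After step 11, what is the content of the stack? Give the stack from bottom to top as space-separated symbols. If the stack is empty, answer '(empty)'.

Step 1: shift (. Stack=[(] ptr=1 lookahead=num remaining=[num * ( num ) ) - ( id ) $]
Step 2: shift num. Stack=[( num] ptr=2 lookahead=* remaining=[* ( num ) ) - ( id ) $]
Step 3: reduce F->num. Stack=[( F] ptr=2 lookahead=* remaining=[* ( num ) ) - ( id ) $]
Step 4: reduce T->F. Stack=[( T] ptr=2 lookahead=* remaining=[* ( num ) ) - ( id ) $]
Step 5: shift *. Stack=[( T *] ptr=3 lookahead=( remaining=[( num ) ) - ( id ) $]
Step 6: shift (. Stack=[( T * (] ptr=4 lookahead=num remaining=[num ) ) - ( id ) $]
Step 7: shift num. Stack=[( T * ( num] ptr=5 lookahead=) remaining=[) ) - ( id ) $]
Step 8: reduce F->num. Stack=[( T * ( F] ptr=5 lookahead=) remaining=[) ) - ( id ) $]
Step 9: reduce T->F. Stack=[( T * ( T] ptr=5 lookahead=) remaining=[) ) - ( id ) $]
Step 10: reduce E->T. Stack=[( T * ( E] ptr=5 lookahead=) remaining=[) ) - ( id ) $]
Step 11: shift ). Stack=[( T * ( E )] ptr=6 lookahead=) remaining=[) - ( id ) $]

Answer: ( T * ( E )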